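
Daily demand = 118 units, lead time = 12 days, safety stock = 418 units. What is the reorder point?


Formula: ROP = (Daily Demand * Lead Time) + Safety Stock
Demand during lead time = 118 * 12 = 1416 units
ROP = 1416 + 418 = 1834 units

1834 units


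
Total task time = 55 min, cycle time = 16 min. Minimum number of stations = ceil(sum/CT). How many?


Formula: N_min = ceil(Sum of Task Times / Cycle Time)
N_min = ceil(55 min / 16 min) = ceil(3.4375)
N_min = 4 stations

4


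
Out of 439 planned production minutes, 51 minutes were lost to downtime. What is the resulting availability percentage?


Formula: Availability = (Planned Time - Downtime) / Planned Time * 100
Uptime = 439 - 51 = 388 min
Availability = 388 / 439 * 100 = 88.4%

88.4%


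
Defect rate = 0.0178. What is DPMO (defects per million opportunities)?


DPMO = defect_rate * 1000000 = 0.0178 * 1000000

17800


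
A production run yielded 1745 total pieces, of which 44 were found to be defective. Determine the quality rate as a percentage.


Formula: Quality Rate = Good Pieces / Total Pieces * 100
Good pieces = 1745 - 44 = 1701
QR = 1701 / 1745 * 100 = 97.5%

97.5%


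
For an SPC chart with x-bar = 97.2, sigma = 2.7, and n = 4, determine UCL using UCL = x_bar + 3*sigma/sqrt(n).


UCL = 97.2 + 3 * 2.7 / sqrt(4)

101.25


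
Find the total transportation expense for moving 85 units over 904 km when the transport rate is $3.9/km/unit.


TC = dist * cost * units = 904 * 3.9 * 85 = $299676.00

$299676.00


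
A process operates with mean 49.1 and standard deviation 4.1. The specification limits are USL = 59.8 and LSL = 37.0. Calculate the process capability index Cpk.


Cpu = (59.8 - 49.1) / (3 * 4.1) = 0.87
Cpl = (49.1 - 37.0) / (3 * 4.1) = 0.98
Cpk = min(0.87, 0.98) = 0.87

0.87


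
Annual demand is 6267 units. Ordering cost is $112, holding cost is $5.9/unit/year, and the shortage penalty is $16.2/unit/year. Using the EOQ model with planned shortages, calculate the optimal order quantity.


Formula: EOQ* = sqrt(2DS/H) * sqrt((H+P)/P)
Base EOQ = sqrt(2*6267*112/5.9) = 487.78 units
Correction = sqrt((5.9+16.2)/16.2) = 1.16799
EOQ* = 487.78 * 1.16799 = 569.7 units

569.7 units


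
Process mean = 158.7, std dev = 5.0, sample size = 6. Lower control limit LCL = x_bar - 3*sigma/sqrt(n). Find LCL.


LCL = 158.7 - 3 * 5.0 / sqrt(6)

152.58


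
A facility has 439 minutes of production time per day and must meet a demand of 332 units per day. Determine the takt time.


Formula: Takt Time = Available Production Time / Customer Demand
Takt = 439 min/day / 332 units/day
Takt = 1.32 min/unit

1.32 min/unit


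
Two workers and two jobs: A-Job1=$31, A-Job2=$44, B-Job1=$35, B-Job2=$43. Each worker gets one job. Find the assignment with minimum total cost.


Option 1: A->1 + B->2 = $31 + $43 = $74
Option 2: A->2 + B->1 = $44 + $35 = $79
Min cost = min($74, $79) = $74

$74


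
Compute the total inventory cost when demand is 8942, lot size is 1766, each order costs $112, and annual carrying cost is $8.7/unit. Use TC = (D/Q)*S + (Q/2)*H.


TC = 8942/1766 * 112 + 1766/2 * 8.7

$8249.20


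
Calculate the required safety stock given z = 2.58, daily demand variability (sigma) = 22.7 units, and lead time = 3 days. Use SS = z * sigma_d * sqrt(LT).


Formula: SS = z * sigma_d * sqrt(LT)
sqrt(LT) = sqrt(3) = 1.7321
SS = 2.58 * 22.7 * 1.7321
SS = 101.4 units

101.4 units


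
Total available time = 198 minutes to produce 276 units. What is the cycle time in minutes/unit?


Formula: CT = Available Time / Number of Units
CT = 198 min / 276 units
CT = 0.72 min/unit

0.72 min/unit


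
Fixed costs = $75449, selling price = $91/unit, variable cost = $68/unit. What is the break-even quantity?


Formula: BEQ = Fixed Costs / (Price - Variable Cost)
Contribution margin = $91 - $68 = $23/unit
BEQ = ceil($75449 / $23/unit) = ceil(3280.39) = 3281 units

3281 units


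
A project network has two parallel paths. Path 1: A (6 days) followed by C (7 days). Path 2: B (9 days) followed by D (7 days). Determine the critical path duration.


Path 1 = 6 + 7 = 13 days
Path 2 = 9 + 7 = 16 days
Duration = max(13, 16) = 16 days

16 days


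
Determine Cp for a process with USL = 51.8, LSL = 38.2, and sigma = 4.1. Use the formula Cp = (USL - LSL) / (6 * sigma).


Cp = (51.8 - 38.2) / (6 * 4.1)

0.55


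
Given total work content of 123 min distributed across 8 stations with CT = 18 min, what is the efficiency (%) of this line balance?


Formula: Efficiency = Sum of Task Times / (N_stations * CT) * 100
Total station capacity = 8 stations * 18 min = 144 min
Efficiency = 123 / 144 * 100 = 85.4%

85.4%


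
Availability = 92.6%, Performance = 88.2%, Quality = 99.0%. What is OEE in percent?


Formula: OEE = Availability * Performance * Quality / 10000
A * P = 92.6% * 88.2% / 100 = 81.67%
OEE = 81.67% * 99.0% / 100 = 80.9%

80.9%


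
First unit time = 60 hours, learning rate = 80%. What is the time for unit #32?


Formula: T_n = T_1 * (learning_rate)^(log2(n)) where learning_rate = rate/100
Doublings = log2(32) = 5
T_n = 60 * 0.8^5
T_n = 60 * 0.3277 = 19.7 hours

19.7 hours


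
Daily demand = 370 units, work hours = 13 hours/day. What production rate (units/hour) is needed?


Formula: Production Rate = Daily Demand / Available Hours
Rate = 370 units/day / 13 hours/day
Rate = 28.5 units/hour

28.5 units/hour


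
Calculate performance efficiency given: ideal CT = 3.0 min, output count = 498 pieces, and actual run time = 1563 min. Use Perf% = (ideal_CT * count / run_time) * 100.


Formula: Performance = (Ideal CT * Total Count) / Run Time * 100
Ideal output time = 3.0 * 498 = 1494.0 min
Performance = 1494.0 / 1563 * 100 = 95.6%

95.6%


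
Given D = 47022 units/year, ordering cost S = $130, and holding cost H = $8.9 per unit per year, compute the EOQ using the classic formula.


Formula: EOQ = sqrt(2 * D * S / H)
Numerator: 2 * 47022 * 130 = 12225720
2DS/H = 12225720 / 8.9 = 1373676.4
EOQ = sqrt(1373676.4) = 1172.0 units

1172.0 units


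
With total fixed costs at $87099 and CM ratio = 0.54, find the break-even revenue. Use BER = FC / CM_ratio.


Formula: BER = Fixed Costs / Contribution Margin Ratio
BER = $87099 / 0.54
BER = $161294.44 (to the nearest cent)

$161294.44


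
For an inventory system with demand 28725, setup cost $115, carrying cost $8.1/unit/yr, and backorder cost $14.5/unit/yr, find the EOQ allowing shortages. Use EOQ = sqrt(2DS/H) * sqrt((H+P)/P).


Formula: EOQ* = sqrt(2DS/H) * sqrt((H+P)/P)
Base EOQ = sqrt(2*28725*115/8.1) = 903.13 units
Correction = sqrt((8.1+14.5)/14.5) = 1.24845
EOQ* = 903.13 * 1.24845 = 1127.5 units

1127.5 units


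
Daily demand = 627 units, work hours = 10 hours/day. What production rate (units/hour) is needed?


Formula: Production Rate = Daily Demand / Available Hours
Rate = 627 units/day / 10 hours/day
Rate = 62.7 units/hour

62.7 units/hour


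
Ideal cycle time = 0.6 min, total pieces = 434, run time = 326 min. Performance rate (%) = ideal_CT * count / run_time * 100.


Formula: Performance = (Ideal CT * Total Count) / Run Time * 100
Ideal output time = 0.6 * 434 = 260.4 min
Performance = 260.4 / 326 * 100 = 79.9%

79.9%


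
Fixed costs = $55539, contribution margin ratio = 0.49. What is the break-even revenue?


Formula: BER = Fixed Costs / Contribution Margin Ratio
BER = $55539 / 0.49
BER = $113344.90 (to the nearest cent)

$113344.90


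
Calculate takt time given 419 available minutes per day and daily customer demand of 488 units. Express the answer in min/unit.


Formula: Takt Time = Available Production Time / Customer Demand
Takt = 419 min/day / 488 units/day
Takt = 0.86 min/unit

0.86 min/unit


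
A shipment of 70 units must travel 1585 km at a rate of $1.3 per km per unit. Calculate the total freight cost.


TC = dist * cost * units = 1585 * 1.3 * 70 = $144235.00

$144235.00


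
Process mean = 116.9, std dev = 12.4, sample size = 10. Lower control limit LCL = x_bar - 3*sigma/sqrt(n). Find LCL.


LCL = 116.9 - 3 * 12.4 / sqrt(10)

105.14


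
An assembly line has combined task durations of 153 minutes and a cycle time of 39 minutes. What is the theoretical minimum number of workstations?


Formula: N_min = ceil(Sum of Task Times / Cycle Time)
N_min = ceil(153 min / 39 min) = ceil(3.9231)
N_min = 4 stations

4


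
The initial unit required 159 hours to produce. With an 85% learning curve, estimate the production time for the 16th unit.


Formula: T_n = T_1 * (learning_rate)^(log2(n)) where learning_rate = rate/100
Doublings = log2(16) = 4
T_n = 159 * 0.85^4
T_n = 159 * 0.522 = 83.0 hours

83.0 hours


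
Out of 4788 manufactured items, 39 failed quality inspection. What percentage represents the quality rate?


Formula: Quality Rate = Good Pieces / Total Pieces * 100
Good pieces = 4788 - 39 = 4749
QR = 4749 / 4788 * 100 = 99.2%

99.2%


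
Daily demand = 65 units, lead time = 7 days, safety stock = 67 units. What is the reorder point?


Formula: ROP = (Daily Demand * Lead Time) + Safety Stock
Demand during lead time = 65 * 7 = 455 units
ROP = 455 + 67 = 522 units

522 units


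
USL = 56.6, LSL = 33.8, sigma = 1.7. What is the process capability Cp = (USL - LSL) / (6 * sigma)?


Cp = (56.6 - 33.8) / (6 * 1.7)

2.24


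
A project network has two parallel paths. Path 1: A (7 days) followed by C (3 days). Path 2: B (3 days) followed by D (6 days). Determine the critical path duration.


Path 1 = 7 + 3 = 10 days
Path 2 = 3 + 6 = 9 days
Duration = max(10, 9) = 10 days

10 days


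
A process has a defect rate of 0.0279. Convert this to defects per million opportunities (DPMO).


DPMO = defect_rate * 1000000 = 0.0279 * 1000000

27900


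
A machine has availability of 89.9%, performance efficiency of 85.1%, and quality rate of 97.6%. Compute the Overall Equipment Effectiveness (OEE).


Formula: OEE = Availability * Performance * Quality / 10000
A * P = 89.9% * 85.1% / 100 = 76.5%
OEE = 76.5% * 97.6% / 100 = 74.7%

74.7%


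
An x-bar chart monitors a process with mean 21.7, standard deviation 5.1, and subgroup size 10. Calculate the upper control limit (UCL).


UCL = 21.7 + 3 * 5.1 / sqrt(10)

26.54


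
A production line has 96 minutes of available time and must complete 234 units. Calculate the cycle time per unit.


Formula: CT = Available Time / Number of Units
CT = 96 min / 234 units
CT = 0.41 min/unit

0.41 min/unit


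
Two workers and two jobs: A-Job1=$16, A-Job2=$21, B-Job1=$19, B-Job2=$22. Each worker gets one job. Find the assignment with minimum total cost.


Option 1: A->1 + B->2 = $16 + $22 = $38
Option 2: A->2 + B->1 = $21 + $19 = $40
Min cost = min($38, $40) = $38

$38


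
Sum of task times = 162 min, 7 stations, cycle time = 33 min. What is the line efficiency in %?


Formula: Efficiency = Sum of Task Times / (N_stations * CT) * 100
Total station capacity = 7 stations * 33 min = 231 min
Efficiency = 162 / 231 * 100 = 70.1%

70.1%


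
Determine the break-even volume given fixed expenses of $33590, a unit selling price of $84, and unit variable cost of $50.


Formula: BEQ = Fixed Costs / (Price - Variable Cost)
Contribution margin = $84 - $50 = $34/unit
BEQ = ceil($33590 / $34/unit) = ceil(987.94) = 988 units

988 units


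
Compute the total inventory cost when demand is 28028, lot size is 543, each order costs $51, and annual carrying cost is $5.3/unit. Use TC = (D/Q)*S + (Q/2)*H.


TC = 28028/543 * 51 + 543/2 * 5.3

$4071.41


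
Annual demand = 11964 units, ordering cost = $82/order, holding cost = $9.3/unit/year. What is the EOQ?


Formula: EOQ = sqrt(2 * D * S / H)
Numerator: 2 * 11964 * 82 = 1962096
2DS/H = 1962096 / 9.3 = 210978.1
EOQ = sqrt(210978.1) = 459.3 units

459.3 units


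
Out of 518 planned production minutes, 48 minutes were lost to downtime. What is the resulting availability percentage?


Formula: Availability = (Planned Time - Downtime) / Planned Time * 100
Uptime = 518 - 48 = 470 min
Availability = 470 / 518 * 100 = 90.7%

90.7%


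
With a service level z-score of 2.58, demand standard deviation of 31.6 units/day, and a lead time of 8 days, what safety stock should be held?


Formula: SS = z * sigma_d * sqrt(LT)
sqrt(LT) = sqrt(8) = 2.8284
SS = 2.58 * 31.6 * 2.8284
SS = 230.6 units

230.6 units


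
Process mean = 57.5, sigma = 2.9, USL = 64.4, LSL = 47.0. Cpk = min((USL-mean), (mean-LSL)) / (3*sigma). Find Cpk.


Cpu = (64.4 - 57.5) / (3 * 2.9) = 0.79
Cpl = (57.5 - 47.0) / (3 * 2.9) = 1.21
Cpk = min(0.79, 1.21) = 0.79

0.79


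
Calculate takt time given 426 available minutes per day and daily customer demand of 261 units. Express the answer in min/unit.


Formula: Takt Time = Available Production Time / Customer Demand
Takt = 426 min/day / 261 units/day
Takt = 1.63 min/unit

1.63 min/unit


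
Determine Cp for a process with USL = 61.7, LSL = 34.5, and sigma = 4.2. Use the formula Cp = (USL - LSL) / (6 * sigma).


Cp = (61.7 - 34.5) / (6 * 4.2)

1.08


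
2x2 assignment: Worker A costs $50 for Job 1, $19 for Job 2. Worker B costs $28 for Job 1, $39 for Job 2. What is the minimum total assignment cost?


Option 1: A->1 + B->2 = $50 + $39 = $89
Option 2: A->2 + B->1 = $19 + $28 = $47
Min cost = min($89, $47) = $47

$47


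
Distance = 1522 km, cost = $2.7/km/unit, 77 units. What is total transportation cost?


TC = dist * cost * units = 1522 * 2.7 * 77 = $316423.80

$316423.80


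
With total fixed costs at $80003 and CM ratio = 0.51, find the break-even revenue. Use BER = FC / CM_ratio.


Formula: BER = Fixed Costs / Contribution Margin Ratio
BER = $80003 / 0.51
BER = $156868.63 (to the nearest cent)

$156868.63


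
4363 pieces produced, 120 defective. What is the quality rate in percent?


Formula: Quality Rate = Good Pieces / Total Pieces * 100
Good pieces = 4363 - 120 = 4243
QR = 4243 / 4363 * 100 = 97.2%

97.2%


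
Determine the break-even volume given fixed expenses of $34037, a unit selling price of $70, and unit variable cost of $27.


Formula: BEQ = Fixed Costs / (Price - Variable Cost)
Contribution margin = $70 - $27 = $43/unit
BEQ = ceil($34037 / $43/unit) = ceil(791.56) = 792 units

792 units


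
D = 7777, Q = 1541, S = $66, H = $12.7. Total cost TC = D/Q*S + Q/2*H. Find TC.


TC = 7777/1541 * 66 + 1541/2 * 12.7

$10118.43


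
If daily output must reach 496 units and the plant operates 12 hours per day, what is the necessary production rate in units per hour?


Formula: Production Rate = Daily Demand / Available Hours
Rate = 496 units/day / 12 hours/day
Rate = 41.3 units/hour

41.3 units/hour


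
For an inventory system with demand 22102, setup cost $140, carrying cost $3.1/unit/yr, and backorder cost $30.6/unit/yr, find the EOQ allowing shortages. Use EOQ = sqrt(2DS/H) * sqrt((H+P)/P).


Formula: EOQ* = sqrt(2DS/H) * sqrt((H+P)/P)
Base EOQ = sqrt(2*22102*140/3.1) = 1412.91 units
Correction = sqrt((3.1+30.6)/30.6) = 1.04943
EOQ* = 1412.91 * 1.04943 = 1482.8 units

1482.8 units


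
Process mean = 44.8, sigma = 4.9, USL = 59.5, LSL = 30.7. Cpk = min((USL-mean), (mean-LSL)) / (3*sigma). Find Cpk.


Cpu = (59.5 - 44.8) / (3 * 4.9) = 1.0
Cpl = (44.8 - 30.7) / (3 * 4.9) = 0.96
Cpk = min(1.0, 0.96) = 0.96

0.96


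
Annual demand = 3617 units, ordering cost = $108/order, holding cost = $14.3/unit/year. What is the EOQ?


Formula: EOQ = sqrt(2 * D * S / H)
Numerator: 2 * 3617 * 108 = 781272
2DS/H = 781272 / 14.3 = 54634.4
EOQ = sqrt(54634.4) = 233.7 units

233.7 units


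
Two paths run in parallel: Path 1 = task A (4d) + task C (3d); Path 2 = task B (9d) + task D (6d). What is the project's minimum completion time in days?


Path 1 = 4 + 3 = 7 days
Path 2 = 9 + 6 = 15 days
Duration = max(7, 15) = 15 days

15 days


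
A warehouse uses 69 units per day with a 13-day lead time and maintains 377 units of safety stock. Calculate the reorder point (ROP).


Formula: ROP = (Daily Demand * Lead Time) + Safety Stock
Demand during lead time = 69 * 13 = 897 units
ROP = 897 + 377 = 1274 units

1274 units


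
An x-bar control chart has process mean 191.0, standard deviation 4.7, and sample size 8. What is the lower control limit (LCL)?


LCL = 191.0 - 3 * 4.7 / sqrt(8)

186.01


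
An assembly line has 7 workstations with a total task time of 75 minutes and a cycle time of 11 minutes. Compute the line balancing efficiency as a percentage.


Formula: Efficiency = Sum of Task Times / (N_stations * CT) * 100
Total station capacity = 7 stations * 11 min = 77 min
Efficiency = 75 / 77 * 100 = 97.4%

97.4%


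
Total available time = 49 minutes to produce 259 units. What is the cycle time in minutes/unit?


Formula: CT = Available Time / Number of Units
CT = 49 min / 259 units
CT = 0.19 min/unit

0.19 min/unit


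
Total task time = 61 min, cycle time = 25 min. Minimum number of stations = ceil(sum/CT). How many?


Formula: N_min = ceil(Sum of Task Times / Cycle Time)
N_min = ceil(61 min / 25 min) = ceil(2.44)
N_min = 3 stations

3


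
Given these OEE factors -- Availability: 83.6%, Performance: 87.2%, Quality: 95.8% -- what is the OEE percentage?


Formula: OEE = Availability * Performance * Quality / 10000
A * P = 83.6% * 87.2% / 100 = 72.9%
OEE = 72.9% * 95.8% / 100 = 69.8%

69.8%


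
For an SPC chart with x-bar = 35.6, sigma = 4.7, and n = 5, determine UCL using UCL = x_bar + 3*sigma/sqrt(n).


UCL = 35.6 + 3 * 4.7 / sqrt(5)

41.91


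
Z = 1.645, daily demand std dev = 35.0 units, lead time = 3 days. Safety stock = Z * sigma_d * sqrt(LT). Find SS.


Formula: SS = z * sigma_d * sqrt(LT)
sqrt(LT) = sqrt(3) = 1.7321
SS = 1.645 * 35.0 * 1.7321
SS = 99.7 units

99.7 units


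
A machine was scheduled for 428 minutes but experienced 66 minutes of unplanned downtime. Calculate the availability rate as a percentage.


Formula: Availability = (Planned Time - Downtime) / Planned Time * 100
Uptime = 428 - 66 = 362 min
Availability = 362 / 428 * 100 = 84.6%

84.6%


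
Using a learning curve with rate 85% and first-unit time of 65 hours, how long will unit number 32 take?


Formula: T_n = T_1 * (learning_rate)^(log2(n)) where learning_rate = rate/100
Doublings = log2(32) = 5
T_n = 65 * 0.85^5
T_n = 65 * 0.4437 = 28.8 hours

28.8 hours


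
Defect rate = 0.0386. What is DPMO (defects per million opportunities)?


DPMO = defect_rate * 1000000 = 0.0386 * 1000000

38600


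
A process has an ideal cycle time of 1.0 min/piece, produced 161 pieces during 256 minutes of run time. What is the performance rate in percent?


Formula: Performance = (Ideal CT * Total Count) / Run Time * 100
Ideal output time = 1.0 * 161 = 161.0 min
Performance = 161.0 / 256 * 100 = 62.9%

62.9%


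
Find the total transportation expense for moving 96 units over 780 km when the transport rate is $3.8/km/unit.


TC = dist * cost * units = 780 * 3.8 * 96 = $284544.00

$284544.00


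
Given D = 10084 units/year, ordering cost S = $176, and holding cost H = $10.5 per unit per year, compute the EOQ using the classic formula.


Formula: EOQ = sqrt(2 * D * S / H)
Numerator: 2 * 10084 * 176 = 3549568
2DS/H = 3549568 / 10.5 = 338054.1
EOQ = sqrt(338054.1) = 581.4 units

581.4 units


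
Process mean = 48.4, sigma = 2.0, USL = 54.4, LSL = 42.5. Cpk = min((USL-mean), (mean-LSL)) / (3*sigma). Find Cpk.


Cpu = (54.4 - 48.4) / (3 * 2.0) = 1.0
Cpl = (48.4 - 42.5) / (3 * 2.0) = 0.98
Cpk = min(1.0, 0.98) = 0.98

0.98


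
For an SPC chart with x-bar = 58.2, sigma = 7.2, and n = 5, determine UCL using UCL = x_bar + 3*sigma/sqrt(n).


UCL = 58.2 + 3 * 7.2 / sqrt(5)

67.86


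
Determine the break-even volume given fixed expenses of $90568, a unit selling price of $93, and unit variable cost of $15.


Formula: BEQ = Fixed Costs / (Price - Variable Cost)
Contribution margin = $93 - $15 = $78/unit
BEQ = ceil($90568 / $78/unit) = ceil(1161.13) = 1162 units

1162 units


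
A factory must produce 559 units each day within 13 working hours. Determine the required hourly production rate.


Formula: Production Rate = Daily Demand / Available Hours
Rate = 559 units/day / 13 hours/day
Rate = 43.0 units/hour

43.0 units/hour


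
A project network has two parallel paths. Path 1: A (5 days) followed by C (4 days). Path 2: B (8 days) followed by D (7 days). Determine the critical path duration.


Path 1 = 5 + 4 = 9 days
Path 2 = 8 + 7 = 15 days
Duration = max(9, 15) = 15 days

15 days


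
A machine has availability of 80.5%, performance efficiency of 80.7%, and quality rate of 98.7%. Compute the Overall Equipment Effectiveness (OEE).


Formula: OEE = Availability * Performance * Quality / 10000
A * P = 80.5% * 80.7% / 100 = 64.96%
OEE = 64.96% * 98.7% / 100 = 64.1%

64.1%


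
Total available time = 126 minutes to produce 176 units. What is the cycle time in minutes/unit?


Formula: CT = Available Time / Number of Units
CT = 126 min / 176 units
CT = 0.72 min/unit

0.72 min/unit


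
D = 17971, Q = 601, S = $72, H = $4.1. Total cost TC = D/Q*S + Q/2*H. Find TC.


TC = 17971/601 * 72 + 601/2 * 4.1

$3384.98


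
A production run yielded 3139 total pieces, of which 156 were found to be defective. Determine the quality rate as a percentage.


Formula: Quality Rate = Good Pieces / Total Pieces * 100
Good pieces = 3139 - 156 = 2983
QR = 2983 / 3139 * 100 = 95.0%

95.0%


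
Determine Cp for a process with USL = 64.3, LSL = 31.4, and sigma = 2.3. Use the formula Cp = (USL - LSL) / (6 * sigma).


Cp = (64.3 - 31.4) / (6 * 2.3)

2.38


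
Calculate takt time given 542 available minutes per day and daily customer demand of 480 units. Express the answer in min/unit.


Formula: Takt Time = Available Production Time / Customer Demand
Takt = 542 min/day / 480 units/day
Takt = 1.13 min/unit

1.13 min/unit


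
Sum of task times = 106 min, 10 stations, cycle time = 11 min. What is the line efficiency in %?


Formula: Efficiency = Sum of Task Times / (N_stations * CT) * 100
Total station capacity = 10 stations * 11 min = 110 min
Efficiency = 106 / 110 * 100 = 96.4%

96.4%


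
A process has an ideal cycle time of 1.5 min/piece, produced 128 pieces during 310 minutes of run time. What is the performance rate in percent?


Formula: Performance = (Ideal CT * Total Count) / Run Time * 100
Ideal output time = 1.5 * 128 = 192.0 min
Performance = 192.0 / 310 * 100 = 61.9%

61.9%


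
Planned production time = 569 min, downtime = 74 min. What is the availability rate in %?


Formula: Availability = (Planned Time - Downtime) / Planned Time * 100
Uptime = 569 - 74 = 495 min
Availability = 495 / 569 * 100 = 87.0%

87.0%


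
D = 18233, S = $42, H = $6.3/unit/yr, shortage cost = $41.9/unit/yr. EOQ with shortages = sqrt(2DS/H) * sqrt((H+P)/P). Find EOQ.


Formula: EOQ* = sqrt(2DS/H) * sqrt((H+P)/P)
Base EOQ = sqrt(2*18233*42/6.3) = 493.06 units
Correction = sqrt((6.3+41.9)/41.9) = 1.07255
EOQ* = 493.06 * 1.07255 = 528.8 units

528.8 units


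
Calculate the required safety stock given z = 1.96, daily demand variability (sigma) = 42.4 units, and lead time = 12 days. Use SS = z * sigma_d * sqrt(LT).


Formula: SS = z * sigma_d * sqrt(LT)
sqrt(LT) = sqrt(12) = 3.4641
SS = 1.96 * 42.4 * 3.4641
SS = 287.9 units

287.9 units


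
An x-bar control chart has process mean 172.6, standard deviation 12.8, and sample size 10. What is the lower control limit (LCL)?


LCL = 172.6 - 3 * 12.8 / sqrt(10)

160.46


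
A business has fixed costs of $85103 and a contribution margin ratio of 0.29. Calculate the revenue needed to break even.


Formula: BER = Fixed Costs / Contribution Margin Ratio
BER = $85103 / 0.29
BER = $293458.62 (to the nearest cent)

$293458.62


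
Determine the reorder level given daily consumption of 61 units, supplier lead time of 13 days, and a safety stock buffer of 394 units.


Formula: ROP = (Daily Demand * Lead Time) + Safety Stock
Demand during lead time = 61 * 13 = 793 units
ROP = 793 + 394 = 1187 units

1187 units


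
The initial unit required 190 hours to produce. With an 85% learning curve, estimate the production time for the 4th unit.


Formula: T_n = T_1 * (learning_rate)^(log2(n)) where learning_rate = rate/100
Doublings = log2(4) = 2
T_n = 190 * 0.85^2
T_n = 190 * 0.7225 = 137.3 hours

137.3 hours


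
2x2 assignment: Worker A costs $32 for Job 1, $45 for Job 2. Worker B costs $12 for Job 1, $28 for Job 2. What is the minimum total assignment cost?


Option 1: A->1 + B->2 = $32 + $28 = $60
Option 2: A->2 + B->1 = $45 + $12 = $57
Min cost = min($60, $57) = $57

$57


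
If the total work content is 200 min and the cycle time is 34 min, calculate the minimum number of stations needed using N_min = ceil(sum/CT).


Formula: N_min = ceil(Sum of Task Times / Cycle Time)
N_min = ceil(200 min / 34 min) = ceil(5.8824)
N_min = 6 stations

6


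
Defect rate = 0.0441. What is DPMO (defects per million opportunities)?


DPMO = defect_rate * 1000000 = 0.0441 * 1000000

44100


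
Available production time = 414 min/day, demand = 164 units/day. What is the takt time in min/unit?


Formula: Takt Time = Available Production Time / Customer Demand
Takt = 414 min/day / 164 units/day
Takt = 2.52 min/unit

2.52 min/unit


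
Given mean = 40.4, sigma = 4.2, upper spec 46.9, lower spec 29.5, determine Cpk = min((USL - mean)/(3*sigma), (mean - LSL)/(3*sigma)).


Cpu = (46.9 - 40.4) / (3 * 4.2) = 0.52
Cpl = (40.4 - 29.5) / (3 * 4.2) = 0.87
Cpk = min(0.52, 0.87) = 0.52

0.52


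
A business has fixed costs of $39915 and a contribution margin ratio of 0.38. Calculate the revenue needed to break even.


Formula: BER = Fixed Costs / Contribution Margin Ratio
BER = $39915 / 0.38
BER = $105039.47 (to the nearest cent)

$105039.47


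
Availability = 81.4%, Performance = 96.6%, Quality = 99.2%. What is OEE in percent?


Formula: OEE = Availability * Performance * Quality / 10000
A * P = 81.4% * 96.6% / 100 = 78.63%
OEE = 78.63% * 99.2% / 100 = 78.0%

78.0%


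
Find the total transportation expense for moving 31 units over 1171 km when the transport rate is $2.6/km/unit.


TC = dist * cost * units = 1171 * 2.6 * 31 = $94382.60

$94382.60


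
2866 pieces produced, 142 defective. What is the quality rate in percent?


Formula: Quality Rate = Good Pieces / Total Pieces * 100
Good pieces = 2866 - 142 = 2724
QR = 2724 / 2866 * 100 = 95.0%

95.0%


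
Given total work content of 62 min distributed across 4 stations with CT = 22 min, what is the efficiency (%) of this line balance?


Formula: Efficiency = Sum of Task Times / (N_stations * CT) * 100
Total station capacity = 4 stations * 22 min = 88 min
Efficiency = 62 / 88 * 100 = 70.5%

70.5%


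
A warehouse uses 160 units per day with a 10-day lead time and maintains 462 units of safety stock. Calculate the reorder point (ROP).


Formula: ROP = (Daily Demand * Lead Time) + Safety Stock
Demand during lead time = 160 * 10 = 1600 units
ROP = 1600 + 462 = 2062 units

2062 units


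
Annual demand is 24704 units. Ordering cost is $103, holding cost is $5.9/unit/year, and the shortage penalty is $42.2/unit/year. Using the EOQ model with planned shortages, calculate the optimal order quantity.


Formula: EOQ* = sqrt(2DS/H) * sqrt((H+P)/P)
Base EOQ = sqrt(2*24704*103/5.9) = 928.73 units
Correction = sqrt((5.9+42.2)/42.2) = 1.06762
EOQ* = 928.73 * 1.06762 = 991.5 units

991.5 units


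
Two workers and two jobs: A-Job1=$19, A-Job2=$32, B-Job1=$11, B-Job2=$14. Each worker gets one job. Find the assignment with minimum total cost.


Option 1: A->1 + B->2 = $19 + $14 = $33
Option 2: A->2 + B->1 = $32 + $11 = $43
Min cost = min($33, $43) = $33

$33


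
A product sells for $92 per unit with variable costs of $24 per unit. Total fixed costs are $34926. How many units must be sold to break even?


Formula: BEQ = Fixed Costs / (Price - Variable Cost)
Contribution margin = $92 - $24 = $68/unit
BEQ = ceil($34926 / $68/unit) = ceil(513.62) = 514 units

514 units


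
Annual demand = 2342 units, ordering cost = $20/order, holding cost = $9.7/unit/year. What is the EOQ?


Formula: EOQ = sqrt(2 * D * S / H)
Numerator: 2 * 2342 * 20 = 93680
2DS/H = 93680 / 9.7 = 9657.7
EOQ = sqrt(9657.7) = 98.3 units

98.3 units


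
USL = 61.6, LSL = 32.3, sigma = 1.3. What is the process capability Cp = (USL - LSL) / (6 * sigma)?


Cp = (61.6 - 32.3) / (6 * 1.3)

3.76


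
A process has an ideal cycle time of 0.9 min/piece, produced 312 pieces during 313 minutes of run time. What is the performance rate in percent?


Formula: Performance = (Ideal CT * Total Count) / Run Time * 100
Ideal output time = 0.9 * 312 = 280.8 min
Performance = 280.8 / 313 * 100 = 89.7%

89.7%


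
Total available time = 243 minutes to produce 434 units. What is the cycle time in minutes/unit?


Formula: CT = Available Time / Number of Units
CT = 243 min / 434 units
CT = 0.56 min/unit

0.56 min/unit


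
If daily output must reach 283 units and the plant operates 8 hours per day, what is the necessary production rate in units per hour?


Formula: Production Rate = Daily Demand / Available Hours
Rate = 283 units/day / 8 hours/day
Rate = 35.4 units/hour

35.4 units/hour


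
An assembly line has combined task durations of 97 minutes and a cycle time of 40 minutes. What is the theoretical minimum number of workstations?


Formula: N_min = ceil(Sum of Task Times / Cycle Time)
N_min = ceil(97 min / 40 min) = ceil(2.425)
N_min = 3 stations

3


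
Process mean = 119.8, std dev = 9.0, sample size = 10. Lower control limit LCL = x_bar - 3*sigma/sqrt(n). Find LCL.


LCL = 119.8 - 3 * 9.0 / sqrt(10)

111.26


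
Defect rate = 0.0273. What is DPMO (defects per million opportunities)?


DPMO = defect_rate * 1000000 = 0.0273 * 1000000

27300


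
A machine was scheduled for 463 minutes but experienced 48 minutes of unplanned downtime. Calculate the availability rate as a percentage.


Formula: Availability = (Planned Time - Downtime) / Planned Time * 100
Uptime = 463 - 48 = 415 min
Availability = 415 / 463 * 100 = 89.6%

89.6%


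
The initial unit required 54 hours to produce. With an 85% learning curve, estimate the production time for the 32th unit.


Formula: T_n = T_1 * (learning_rate)^(log2(n)) where learning_rate = rate/100
Doublings = log2(32) = 5
T_n = 54 * 0.85^5
T_n = 54 * 0.4437 = 24.0 hours

24.0 hours


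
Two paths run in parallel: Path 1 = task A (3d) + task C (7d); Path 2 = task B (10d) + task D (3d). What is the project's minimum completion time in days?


Path 1 = 3 + 7 = 10 days
Path 2 = 10 + 3 = 13 days
Duration = max(10, 13) = 13 days

13 days


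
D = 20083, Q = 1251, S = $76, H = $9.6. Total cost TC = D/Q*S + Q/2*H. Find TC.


TC = 20083/1251 * 76 + 1251/2 * 9.6

$7224.87


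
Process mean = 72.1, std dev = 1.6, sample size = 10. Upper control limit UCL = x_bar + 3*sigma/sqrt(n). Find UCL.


UCL = 72.1 + 3 * 1.6 / sqrt(10)

73.62


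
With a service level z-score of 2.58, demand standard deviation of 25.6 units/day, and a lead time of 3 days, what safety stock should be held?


Formula: SS = z * sigma_d * sqrt(LT)
sqrt(LT) = sqrt(3) = 1.7321
SS = 2.58 * 25.6 * 1.7321
SS = 114.4 units

114.4 units


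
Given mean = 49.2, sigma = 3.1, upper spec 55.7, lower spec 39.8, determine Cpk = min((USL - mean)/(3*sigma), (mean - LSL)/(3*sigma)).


Cpu = (55.7 - 49.2) / (3 * 3.1) = 0.7
Cpl = (49.2 - 39.8) / (3 * 3.1) = 1.01
Cpk = min(0.7, 1.01) = 0.7

0.7


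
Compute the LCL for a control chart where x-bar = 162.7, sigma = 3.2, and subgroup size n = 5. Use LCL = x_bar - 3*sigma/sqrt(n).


LCL = 162.7 - 3 * 3.2 / sqrt(5)

158.41


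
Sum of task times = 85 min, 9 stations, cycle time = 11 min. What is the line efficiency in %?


Formula: Efficiency = Sum of Task Times / (N_stations * CT) * 100
Total station capacity = 9 stations * 11 min = 99 min
Efficiency = 85 / 99 * 100 = 85.9%

85.9%


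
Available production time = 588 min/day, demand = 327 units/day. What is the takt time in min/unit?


Formula: Takt Time = Available Production Time / Customer Demand
Takt = 588 min/day / 327 units/day
Takt = 1.8 min/unit

1.8 min/unit


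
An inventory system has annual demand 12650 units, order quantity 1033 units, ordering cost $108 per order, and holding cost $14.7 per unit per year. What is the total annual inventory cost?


TC = 12650/1033 * 108 + 1033/2 * 14.7

$8915.11


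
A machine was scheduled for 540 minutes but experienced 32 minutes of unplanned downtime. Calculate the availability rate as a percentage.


Formula: Availability = (Planned Time - Downtime) / Planned Time * 100
Uptime = 540 - 32 = 508 min
Availability = 508 / 540 * 100 = 94.1%

94.1%


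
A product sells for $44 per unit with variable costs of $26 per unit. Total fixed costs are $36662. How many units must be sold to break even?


Formula: BEQ = Fixed Costs / (Price - Variable Cost)
Contribution margin = $44 - $26 = $18/unit
BEQ = ceil($36662 / $18/unit) = ceil(2036.78) = 2037 units

2037 units


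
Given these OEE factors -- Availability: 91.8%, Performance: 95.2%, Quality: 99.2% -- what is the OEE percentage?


Formula: OEE = Availability * Performance * Quality / 10000
A * P = 91.8% * 95.2% / 100 = 87.39%
OEE = 87.39% * 99.2% / 100 = 86.7%

86.7%


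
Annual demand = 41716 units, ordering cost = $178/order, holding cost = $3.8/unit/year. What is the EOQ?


Formula: EOQ = sqrt(2 * D * S / H)
Numerator: 2 * 41716 * 178 = 14850896
2DS/H = 14850896 / 3.8 = 3908130.5
EOQ = sqrt(3908130.5) = 1976.9 units

1976.9 units


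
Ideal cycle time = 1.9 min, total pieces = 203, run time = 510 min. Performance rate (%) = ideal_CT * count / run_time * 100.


Formula: Performance = (Ideal CT * Total Count) / Run Time * 100
Ideal output time = 1.9 * 203 = 385.7 min
Performance = 385.7 / 510 * 100 = 75.6%

75.6%


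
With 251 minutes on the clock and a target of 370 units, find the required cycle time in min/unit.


Formula: CT = Available Time / Number of Units
CT = 251 min / 370 units
CT = 0.68 min/unit

0.68 min/unit


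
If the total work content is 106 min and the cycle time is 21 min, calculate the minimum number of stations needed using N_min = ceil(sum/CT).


Formula: N_min = ceil(Sum of Task Times / Cycle Time)
N_min = ceil(106 min / 21 min) = ceil(5.0476)
N_min = 6 stations

6


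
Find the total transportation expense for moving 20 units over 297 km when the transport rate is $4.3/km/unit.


TC = dist * cost * units = 297 * 4.3 * 20 = $25542.00

$25542.00


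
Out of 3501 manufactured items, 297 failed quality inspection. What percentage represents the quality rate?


Formula: Quality Rate = Good Pieces / Total Pieces * 100
Good pieces = 3501 - 297 = 3204
QR = 3204 / 3501 * 100 = 91.5%

91.5%


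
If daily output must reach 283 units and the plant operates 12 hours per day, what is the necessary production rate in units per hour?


Formula: Production Rate = Daily Demand / Available Hours
Rate = 283 units/day / 12 hours/day
Rate = 23.6 units/hour

23.6 units/hour


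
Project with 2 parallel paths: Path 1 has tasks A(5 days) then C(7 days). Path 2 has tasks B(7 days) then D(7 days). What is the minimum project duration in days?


Path 1 = 5 + 7 = 12 days
Path 2 = 7 + 7 = 14 days
Duration = max(12, 14) = 14 days

14 days


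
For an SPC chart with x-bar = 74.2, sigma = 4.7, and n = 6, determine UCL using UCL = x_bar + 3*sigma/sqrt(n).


UCL = 74.2 + 3 * 4.7 / sqrt(6)

79.96


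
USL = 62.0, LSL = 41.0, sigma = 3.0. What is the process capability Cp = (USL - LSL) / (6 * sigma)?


Cp = (62.0 - 41.0) / (6 * 3.0)

1.17


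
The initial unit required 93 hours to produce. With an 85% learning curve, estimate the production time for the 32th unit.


Formula: T_n = T_1 * (learning_rate)^(log2(n)) where learning_rate = rate/100
Doublings = log2(32) = 5
T_n = 93 * 0.85^5
T_n = 93 * 0.4437 = 41.3 hours

41.3 hours


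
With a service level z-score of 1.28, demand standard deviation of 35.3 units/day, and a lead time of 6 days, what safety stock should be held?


Formula: SS = z * sigma_d * sqrt(LT)
sqrt(LT) = sqrt(6) = 2.4495
SS = 1.28 * 35.3 * 2.4495
SS = 110.7 units

110.7 units


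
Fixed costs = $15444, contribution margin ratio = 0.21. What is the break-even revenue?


Formula: BER = Fixed Costs / Contribution Margin Ratio
BER = $15444 / 0.21
BER = $73542.86 (to the nearest cent)

$73542.86


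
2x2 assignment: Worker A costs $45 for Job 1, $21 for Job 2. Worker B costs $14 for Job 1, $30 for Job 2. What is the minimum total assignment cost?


Option 1: A->1 + B->2 = $45 + $30 = $75
Option 2: A->2 + B->1 = $21 + $14 = $35
Min cost = min($75, $35) = $35

$35


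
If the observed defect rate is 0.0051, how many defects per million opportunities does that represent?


DPMO = defect_rate * 1000000 = 0.0051 * 1000000

5100


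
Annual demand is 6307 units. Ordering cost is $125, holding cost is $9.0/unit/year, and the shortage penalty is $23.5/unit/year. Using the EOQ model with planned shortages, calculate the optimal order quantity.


Formula: EOQ* = sqrt(2DS/H) * sqrt((H+P)/P)
Base EOQ = sqrt(2*6307*125/9.0) = 418.56 units
Correction = sqrt((9.0+23.5)/23.5) = 1.176
EOQ* = 418.56 * 1.176 = 492.2 units

492.2 units


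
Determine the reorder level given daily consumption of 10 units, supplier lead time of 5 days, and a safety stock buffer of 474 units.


Formula: ROP = (Daily Demand * Lead Time) + Safety Stock
Demand during lead time = 10 * 5 = 50 units
ROP = 50 + 474 = 524 units

524 units


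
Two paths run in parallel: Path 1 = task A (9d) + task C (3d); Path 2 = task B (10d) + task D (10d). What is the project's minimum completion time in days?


Path 1 = 9 + 3 = 12 days
Path 2 = 10 + 10 = 20 days
Duration = max(12, 20) = 20 days

20 days


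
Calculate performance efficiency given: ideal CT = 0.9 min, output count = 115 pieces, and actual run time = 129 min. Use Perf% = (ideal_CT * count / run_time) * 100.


Formula: Performance = (Ideal CT * Total Count) / Run Time * 100
Ideal output time = 0.9 * 115 = 103.5 min
Performance = 103.5 / 129 * 100 = 80.2%

80.2%


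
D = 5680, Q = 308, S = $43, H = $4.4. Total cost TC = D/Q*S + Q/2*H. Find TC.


TC = 5680/308 * 43 + 308/2 * 4.4

$1470.59


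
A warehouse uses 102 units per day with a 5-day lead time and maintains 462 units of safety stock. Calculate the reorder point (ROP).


Formula: ROP = (Daily Demand * Lead Time) + Safety Stock
Demand during lead time = 102 * 5 = 510 units
ROP = 510 + 462 = 972 units

972 units


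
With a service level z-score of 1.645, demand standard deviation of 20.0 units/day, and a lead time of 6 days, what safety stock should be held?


Formula: SS = z * sigma_d * sqrt(LT)
sqrt(LT) = sqrt(6) = 2.4495
SS = 1.645 * 20.0 * 2.4495
SS = 80.6 units

80.6 units


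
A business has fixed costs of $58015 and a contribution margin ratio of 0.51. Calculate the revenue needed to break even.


Formula: BER = Fixed Costs / Contribution Margin Ratio
BER = $58015 / 0.51
BER = $113754.90 (to the nearest cent)

$113754.90


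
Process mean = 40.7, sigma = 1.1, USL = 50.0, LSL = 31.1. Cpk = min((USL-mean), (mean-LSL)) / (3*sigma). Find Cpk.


Cpu = (50.0 - 40.7) / (3 * 1.1) = 2.82
Cpl = (40.7 - 31.1) / (3 * 1.1) = 2.91
Cpk = min(2.82, 2.91) = 2.82

2.82


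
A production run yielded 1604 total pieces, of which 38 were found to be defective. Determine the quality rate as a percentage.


Formula: Quality Rate = Good Pieces / Total Pieces * 100
Good pieces = 1604 - 38 = 1566
QR = 1566 / 1604 * 100 = 97.6%

97.6%
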